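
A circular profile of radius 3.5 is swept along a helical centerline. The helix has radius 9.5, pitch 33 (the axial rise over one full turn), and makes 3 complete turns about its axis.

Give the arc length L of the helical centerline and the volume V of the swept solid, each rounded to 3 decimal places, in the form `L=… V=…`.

2πR = 2π·9.5 = 59.690260
per-turn = √(59.690260² + 33²) = √(3562.9272 + 1089) = √4651.9272 = 68.205038
L = 3 × 68.205038 = 204.615114
V = π·3.5² × L = 38.484510 × 204.615114 = 7874.512385

L=204.615 V=7874.512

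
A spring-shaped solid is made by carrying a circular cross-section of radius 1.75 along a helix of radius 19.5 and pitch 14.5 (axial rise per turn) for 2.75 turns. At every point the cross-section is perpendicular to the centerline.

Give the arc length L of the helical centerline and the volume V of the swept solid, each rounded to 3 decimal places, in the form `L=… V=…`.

2πR = 2π·19.5 = 122.522113
per-turn = √(122.522113² + 14.5²) = √(15011.6683 + 210.25) = √15221.9183 = 123.377138
L = 2.75 × 123.377138 = 339.287131
V = π·1.75² × L = 9.621128 × 339.287131 = 3264.324745

L=339.287 V=3264.325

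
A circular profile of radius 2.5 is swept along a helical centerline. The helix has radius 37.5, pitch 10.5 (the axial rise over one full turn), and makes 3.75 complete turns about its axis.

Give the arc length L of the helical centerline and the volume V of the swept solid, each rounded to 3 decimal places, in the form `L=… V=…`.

L=884.450 V=17366.132

2πR = 2π·37.5 = 235.619449
per-turn = √(235.619449² + 10.5²) = √(55516.5248 + 110.25) = √55626.7748 = 235.853291
L = 3.75 × 235.853291 = 884.449840
V = π·2.5² × L = 19.634954 × 884.449840 = 17366.132005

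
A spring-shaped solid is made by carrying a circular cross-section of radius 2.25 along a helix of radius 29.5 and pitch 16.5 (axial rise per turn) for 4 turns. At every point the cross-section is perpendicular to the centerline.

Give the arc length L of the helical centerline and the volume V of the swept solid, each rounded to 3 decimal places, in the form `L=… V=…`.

2πR = 2π·29.5 = 185.353967
per-turn = √(185.353967² + 16.5²) = √(34356.0929 + 272.25) = √34628.3429 = 186.086923
L = 4 × 186.086923 = 744.347692
V = π·2.25² × L = 15.904313 × 744.347692 = 11838.338534

L=744.348 V=11838.339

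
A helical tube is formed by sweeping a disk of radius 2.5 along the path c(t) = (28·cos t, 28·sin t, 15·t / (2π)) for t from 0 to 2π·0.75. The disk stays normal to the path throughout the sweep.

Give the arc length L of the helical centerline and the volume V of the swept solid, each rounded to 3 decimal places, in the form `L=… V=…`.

2πR = 2π·28 = 175.929189
per-turn = √(175.929189² + 15²) = √(30951.0794 + 225) = √31176.0794 = 176.567492
L = 0.75 × 176.567492 = 132.425619
V = π·2.5² × L = 19.634954 × 132.425619 = 2600.170956

L=132.426 V=2600.171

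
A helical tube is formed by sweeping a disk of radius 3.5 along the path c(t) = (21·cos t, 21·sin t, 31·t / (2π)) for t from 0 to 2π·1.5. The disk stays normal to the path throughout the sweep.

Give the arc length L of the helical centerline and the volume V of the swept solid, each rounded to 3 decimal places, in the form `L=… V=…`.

2πR = 2π·21 = 131.946891
per-turn = √(131.946891² + 31²) = √(17409.9822 + 961) = √18370.9822 = 135.539596
L = 1.5 × 135.539596 = 203.309394
V = π·3.5² × L = 38.484510 × 203.309394 = 7824.262425

L=203.309 V=7824.262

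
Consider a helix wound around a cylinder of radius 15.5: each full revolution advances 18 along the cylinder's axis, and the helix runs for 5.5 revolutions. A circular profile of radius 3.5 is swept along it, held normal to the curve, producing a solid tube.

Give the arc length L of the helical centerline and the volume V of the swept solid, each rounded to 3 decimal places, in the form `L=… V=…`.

L=544.714 V=20963.035

2πR = 2π·15.5 = 97.389372
per-turn = √(97.389372² + 18²) = √(9484.6898 + 324) = √9808.6898 = 99.038830
L = 5.5 × 99.038830 = 544.713564
V = π·3.5² × L = 38.484510 × 544.713564 = 20963.034623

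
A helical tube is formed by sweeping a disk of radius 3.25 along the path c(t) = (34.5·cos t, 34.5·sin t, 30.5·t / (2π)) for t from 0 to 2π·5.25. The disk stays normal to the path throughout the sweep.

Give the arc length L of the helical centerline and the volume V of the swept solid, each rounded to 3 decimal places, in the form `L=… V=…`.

2πR = 2π·34.5 = 216.769893
per-turn = √(216.769893² + 30.5²) = √(46989.1866 + 930.25) = √47919.4366 = 218.905086
L = 5.25 × 218.905086 = 1149.251700
V = π·3.25² × L = 33.183072 × 1149.251700 = 38135.702372

L=1149.252 V=38135.702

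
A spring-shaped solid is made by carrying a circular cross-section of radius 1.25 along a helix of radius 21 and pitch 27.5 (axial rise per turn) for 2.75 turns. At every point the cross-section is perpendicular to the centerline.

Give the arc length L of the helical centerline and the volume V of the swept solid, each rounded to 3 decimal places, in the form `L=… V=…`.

2πR = 2π·21 = 131.946891
per-turn = √(131.946891² + 27.5²) = √(17409.9822 + 756.25) = √18166.2322 = 134.782166
L = 2.75 × 134.782166 = 370.650955
V = π·1.25² × L = 4.908739 × 370.650955 = 1819.428623

L=370.651 V=1819.429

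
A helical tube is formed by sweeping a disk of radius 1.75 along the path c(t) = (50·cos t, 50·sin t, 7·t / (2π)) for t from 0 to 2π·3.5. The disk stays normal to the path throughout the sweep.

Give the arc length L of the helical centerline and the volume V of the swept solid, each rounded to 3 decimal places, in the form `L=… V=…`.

2πR = 2π·50 = 314.159265
per-turn = √(314.159265² + 7²) = √(98696.0440 + 49) = √98745.0440 = 314.237242
L = 3.5 × 314.237242 = 1099.830346
V = π·1.75² × L = 9.621128 × 1099.830346 = 10581.607985

L=1099.830 V=10581.608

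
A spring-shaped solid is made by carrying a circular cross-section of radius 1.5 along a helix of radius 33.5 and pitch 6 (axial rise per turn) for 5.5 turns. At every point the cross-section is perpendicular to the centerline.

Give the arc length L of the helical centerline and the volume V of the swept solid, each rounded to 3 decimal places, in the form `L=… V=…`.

2πR = 2π·33.5 = 210.486708
per-turn = √(210.486708² + 6²) = √(44304.6542 + 36) = √44340.6542 = 210.572207
L = 5.5 × 210.572207 = 1158.147136
V = π·1.5² × L = 7.068583 × 1158.147136 = 8186.459701

L=1158.147 V=8186.460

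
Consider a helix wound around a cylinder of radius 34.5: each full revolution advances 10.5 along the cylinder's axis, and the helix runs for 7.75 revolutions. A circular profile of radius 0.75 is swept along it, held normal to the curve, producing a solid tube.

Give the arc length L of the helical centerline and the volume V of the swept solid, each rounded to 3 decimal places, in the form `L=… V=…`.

L=1681.936 V=2972.227

2πR = 2π·34.5 = 216.769893
per-turn = √(216.769893² + 10.5²) = √(46989.1866 + 110.25) = √47099.4366 = 217.024046
L = 7.75 × 217.024046 = 1681.936357
V = π·0.75² × L = 1.767146 × 1681.936357 = 2972.226882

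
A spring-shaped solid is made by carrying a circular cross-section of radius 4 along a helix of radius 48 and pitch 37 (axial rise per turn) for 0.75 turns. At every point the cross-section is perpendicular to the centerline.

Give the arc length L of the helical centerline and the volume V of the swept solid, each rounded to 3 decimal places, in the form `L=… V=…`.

L=227.891 V=11455.027

2πR = 2π·48 = 301.592895
per-turn = √(301.592895² + 37²) = √(90958.2742 + 1369) = √92327.2742 = 303.854034
L = 0.75 × 303.854034 = 227.890526
V = π·4² × L = 50.265482 × 227.890526 = 11455.027223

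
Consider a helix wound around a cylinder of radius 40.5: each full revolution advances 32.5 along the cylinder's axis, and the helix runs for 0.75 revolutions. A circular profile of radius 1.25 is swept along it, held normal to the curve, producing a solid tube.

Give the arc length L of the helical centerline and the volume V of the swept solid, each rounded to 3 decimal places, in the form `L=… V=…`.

L=192.402 V=944.451

2πR = 2π·40.5 = 254.469005
per-turn = √(254.469005² + 32.5²) = √(64754.4745 + 1056.25) = √65810.7245 = 256.536010
L = 0.75 × 256.536010 = 192.402008
V = π·1.25² × L = 4.908739 × 192.402008 = 944.451146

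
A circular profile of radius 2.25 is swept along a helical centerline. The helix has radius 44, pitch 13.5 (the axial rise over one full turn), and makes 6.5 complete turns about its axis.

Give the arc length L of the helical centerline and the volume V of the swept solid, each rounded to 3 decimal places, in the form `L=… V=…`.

L=1799.132 V=28613.961

2πR = 2π·44 = 276.460154
per-turn = √(276.460154² + 13.5²) = √(76430.2165 + 182.25) = √76612.4665 = 276.789571
L = 6.5 × 276.789571 = 1799.132210
V = π·2.25² × L = 15.904313 × 1799.132210 = 28613.961451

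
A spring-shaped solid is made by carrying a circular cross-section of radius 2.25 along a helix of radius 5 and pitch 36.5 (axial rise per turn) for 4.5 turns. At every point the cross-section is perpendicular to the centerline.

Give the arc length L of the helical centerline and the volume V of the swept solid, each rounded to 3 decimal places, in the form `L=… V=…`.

2πR = 2π·5 = 31.415927
per-turn = √(31.415927² + 36.5²) = √(986.9604 + 1332.25) = √2319.2104 = 48.158181
L = 4.5 × 48.158181 = 216.711817
V = π·2.25² × L = 15.904313 × 216.711817 = 3446.652519

L=216.712 V=3446.653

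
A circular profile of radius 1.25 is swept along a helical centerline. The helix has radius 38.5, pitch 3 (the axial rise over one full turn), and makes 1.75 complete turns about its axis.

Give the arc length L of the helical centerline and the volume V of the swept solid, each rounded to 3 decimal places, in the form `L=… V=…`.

L=423.362 V=2078.174

2πR = 2π·38.5 = 241.902634
per-turn = √(241.902634² + 3²) = √(58516.8845 + 9) = √58525.8845 = 241.921236
L = 1.75 × 241.921236 = 423.362163
V = π·1.25² × L = 4.908739 × 423.362163 = 2078.174159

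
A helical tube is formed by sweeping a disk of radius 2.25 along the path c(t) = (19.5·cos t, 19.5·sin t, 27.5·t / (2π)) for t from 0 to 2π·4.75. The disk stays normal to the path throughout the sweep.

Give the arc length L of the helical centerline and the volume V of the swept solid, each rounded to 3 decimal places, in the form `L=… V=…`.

2πR = 2π·19.5 = 122.522113
per-turn = √(122.522113² + 27.5²) = √(15011.6683 + 756.25) = √15767.9183 = 125.570372
L = 4.75 × 125.570372 = 596.459266
V = π·2.25² × L = 15.904313 × 596.459266 = 9486.274751

L=596.459 V=9486.275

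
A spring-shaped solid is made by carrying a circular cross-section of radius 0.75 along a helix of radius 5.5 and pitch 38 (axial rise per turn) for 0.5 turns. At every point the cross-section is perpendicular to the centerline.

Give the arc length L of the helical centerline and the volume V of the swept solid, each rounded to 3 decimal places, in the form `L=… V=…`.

2πR = 2π·5.5 = 34.557519
per-turn = √(34.557519² + 38²) = √(1194.2221 + 1444) = √2638.2221 = 51.363627
L = 0.5 × 51.363627 = 25.681813
V = π·0.75² × L = 1.767146 × 25.681813 = 45.383510

L=25.682 V=45.384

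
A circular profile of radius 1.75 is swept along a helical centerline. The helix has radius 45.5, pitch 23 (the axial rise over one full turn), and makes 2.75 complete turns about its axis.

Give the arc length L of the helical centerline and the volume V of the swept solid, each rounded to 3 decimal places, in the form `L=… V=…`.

2πR = 2π·45.5 = 285.884931
per-turn = √(285.884931² + 23²) = √(81730.1940 + 529) = √82259.1940 = 286.808637
L = 2.75 × 286.808637 = 788.723751
V = π·1.75² × L = 9.621128 × 788.723751 = 7588.411769

L=788.724 V=7588.412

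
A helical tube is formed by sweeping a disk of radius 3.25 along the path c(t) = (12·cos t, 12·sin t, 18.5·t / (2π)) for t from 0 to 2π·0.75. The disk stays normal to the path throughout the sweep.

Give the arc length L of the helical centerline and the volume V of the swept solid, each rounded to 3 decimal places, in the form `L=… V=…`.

2πR = 2π·12 = 75.398224
per-turn = √(75.398224² + 18.5²) = √(5684.8921 + 342.25) = √6027.1421 = 77.634671
L = 0.75 × 77.634671 = 58.226003
V = π·3.25² × L = 33.183072 × 58.226003 = 1932.117681

L=58.226 V=1932.118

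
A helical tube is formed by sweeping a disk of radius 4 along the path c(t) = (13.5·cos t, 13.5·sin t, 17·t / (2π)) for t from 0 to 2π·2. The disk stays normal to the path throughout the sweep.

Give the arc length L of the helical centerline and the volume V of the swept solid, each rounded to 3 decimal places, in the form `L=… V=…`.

L=173.020 V=8696.911

2πR = 2π·13.5 = 84.823002
per-turn = √(84.823002² + 17²) = √(7194.9416 + 289) = √7483.9416 = 86.509778
L = 2 × 86.509778 = 173.019555
V = π·4² × L = 50.265482 × 173.019555 = 8696.911410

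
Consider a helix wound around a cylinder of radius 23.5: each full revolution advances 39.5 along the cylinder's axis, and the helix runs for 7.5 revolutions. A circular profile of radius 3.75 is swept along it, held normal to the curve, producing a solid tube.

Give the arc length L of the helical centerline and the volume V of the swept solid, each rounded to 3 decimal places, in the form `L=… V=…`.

2πR = 2π·23.5 = 147.654855
per-turn = √(147.654855² + 39.5²) = √(21801.9561 + 1560.25) = √23362.2061 = 152.847002
L = 7.5 × 152.847002 = 1146.352517
V = π·3.75² × L = 44.178647 × 1146.352517 = 50644.302854

L=1146.353 V=50644.303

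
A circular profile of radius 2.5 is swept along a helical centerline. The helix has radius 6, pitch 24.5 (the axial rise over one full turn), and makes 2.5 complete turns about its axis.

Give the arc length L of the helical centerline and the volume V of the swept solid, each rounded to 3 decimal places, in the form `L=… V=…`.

2πR = 2π·6 = 37.699112
per-turn = √(37.699112² + 24.5²) = √(1421.2230 + 600.25) = √2021.4730 = 44.960794
L = 2.5 × 44.960794 = 112.401986
V = π·2.5² × L = 19.634954 × 112.401986 = 2207.007835

L=112.402 V=2207.008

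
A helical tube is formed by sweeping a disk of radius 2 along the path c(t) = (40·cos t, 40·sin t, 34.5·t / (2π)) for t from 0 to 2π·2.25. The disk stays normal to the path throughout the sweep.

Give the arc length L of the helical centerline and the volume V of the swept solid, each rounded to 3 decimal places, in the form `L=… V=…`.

L=570.790 V=7172.754

2πR = 2π·40 = 251.327412
per-turn = √(251.327412² + 34.5²) = √(63165.4682 + 1190.25) = √64355.7182 = 253.684288
L = 2.25 × 253.684288 = 570.789649
V = π·2² × L = 12.566371 × 570.789649 = 7172.754270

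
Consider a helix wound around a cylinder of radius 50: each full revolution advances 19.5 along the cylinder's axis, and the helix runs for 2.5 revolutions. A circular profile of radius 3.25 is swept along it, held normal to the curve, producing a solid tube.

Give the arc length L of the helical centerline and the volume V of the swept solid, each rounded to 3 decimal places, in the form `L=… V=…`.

L=786.910 V=26112.081

2πR = 2π·50 = 314.159265
per-turn = √(314.159265² + 19.5²) = √(98696.0440 + 380.25) = √99076.2940 = 314.763870
L = 2.5 × 314.763870 = 786.909676
V = π·3.25² × L = 33.183072 × 786.909676 = 26112.080741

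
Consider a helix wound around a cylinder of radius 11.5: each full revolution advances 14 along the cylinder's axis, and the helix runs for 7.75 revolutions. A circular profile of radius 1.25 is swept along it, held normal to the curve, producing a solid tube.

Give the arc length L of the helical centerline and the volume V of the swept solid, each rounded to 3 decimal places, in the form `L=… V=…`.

2πR = 2π·11.5 = 72.256631
per-turn = √(72.256631² + 14²) = √(5221.0207 + 196) = √5417.0207 = 73.600413
L = 7.75 × 73.600413 = 570.403197
V = π·1.25² × L = 4.908739 × 570.403197 = 2799.960147

L=570.403 V=2799.960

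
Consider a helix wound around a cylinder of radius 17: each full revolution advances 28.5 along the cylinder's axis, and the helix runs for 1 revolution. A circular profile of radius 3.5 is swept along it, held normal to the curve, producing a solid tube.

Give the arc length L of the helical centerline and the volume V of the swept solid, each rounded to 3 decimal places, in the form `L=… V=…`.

L=110.551 V=4254.499

2πR = 2π·17 = 106.814150
per-turn = √(106.814150² + 28.5²) = √(11409.2627 + 812.25) = √12221.5127 = 110.550951
L = 1 × 110.550951 = 110.550951
V = π·3.5² × L = 38.484510 × 110.550951 = 4254.499166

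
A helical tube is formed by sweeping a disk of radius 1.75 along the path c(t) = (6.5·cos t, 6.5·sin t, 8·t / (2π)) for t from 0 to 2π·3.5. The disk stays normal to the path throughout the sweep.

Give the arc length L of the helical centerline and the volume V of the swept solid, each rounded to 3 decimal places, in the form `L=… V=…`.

2πR = 2π·6.5 = 40.840704
per-turn = √(40.840704² + 8²) = √(1667.9631 + 64) = √1731.9631 = 41.616861
L = 3.5 × 41.616861 = 145.659015
V = π·1.75² × L = 9.621128 × 145.659015 = 1401.403950

L=145.659 V=1401.404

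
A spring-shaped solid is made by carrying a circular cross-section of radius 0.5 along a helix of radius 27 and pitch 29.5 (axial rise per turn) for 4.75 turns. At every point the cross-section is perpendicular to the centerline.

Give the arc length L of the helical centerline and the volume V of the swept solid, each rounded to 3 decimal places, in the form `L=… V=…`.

2πR = 2π·27 = 169.646003
per-turn = √(169.646003² + 29.5²) = √(28779.7664 + 870.25) = √29650.0164 = 172.191801
L = 4.75 × 172.191801 = 817.911056
V = π·0.5² × L = 0.785398 × 817.911056 = 642.385841

L=817.911 V=642.386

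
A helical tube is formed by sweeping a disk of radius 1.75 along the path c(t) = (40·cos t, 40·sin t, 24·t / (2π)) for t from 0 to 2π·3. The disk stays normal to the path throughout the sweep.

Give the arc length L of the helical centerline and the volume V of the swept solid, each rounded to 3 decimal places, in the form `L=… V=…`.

L=757.412 V=7287.159

2πR = 2π·40 = 251.327412
per-turn = √(251.327412² + 24²) = √(63165.4682 + 576) = √63741.4682 = 252.470727
L = 3 × 252.470727 = 757.412182
V = π·1.75² × L = 9.621128 × 757.412182 = 7287.159175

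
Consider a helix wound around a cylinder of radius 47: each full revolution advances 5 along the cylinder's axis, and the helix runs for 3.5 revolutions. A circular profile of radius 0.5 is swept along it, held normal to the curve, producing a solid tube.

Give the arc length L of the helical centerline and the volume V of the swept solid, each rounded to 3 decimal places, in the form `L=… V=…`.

2πR = 2π·47 = 295.309709
per-turn = √(295.309709² + 5²) = √(87207.8245 + 25) = √87232.8245 = 295.352035
L = 3.5 × 295.352035 = 1033.732122
V = π·0.5² × L = 0.785398 × 1033.732122 = 811.891310

L=1033.732 V=811.891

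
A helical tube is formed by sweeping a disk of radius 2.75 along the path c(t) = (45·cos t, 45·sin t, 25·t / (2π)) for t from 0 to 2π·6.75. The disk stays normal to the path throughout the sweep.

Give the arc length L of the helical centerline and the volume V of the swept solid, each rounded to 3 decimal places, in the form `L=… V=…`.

L=1915.963 V=45520.023

2πR = 2π·45 = 282.743339
per-turn = √(282.743339² + 25²) = √(79943.7956 + 625) = √80568.7956 = 283.846430
L = 6.75 × 283.846430 = 1915.963400
V = π·2.75² × L = 23.758294 × 1915.963400 = 45520.022609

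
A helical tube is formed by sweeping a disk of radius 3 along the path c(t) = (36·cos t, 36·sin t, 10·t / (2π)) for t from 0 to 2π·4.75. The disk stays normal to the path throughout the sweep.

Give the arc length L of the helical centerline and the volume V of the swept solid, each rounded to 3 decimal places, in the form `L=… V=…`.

2πR = 2π·36 = 226.194671
per-turn = √(226.194671² + 10²) = √(51164.0292 + 100) = √51264.0292 = 226.415612
L = 4.75 × 226.415612 = 1075.474156
V = π·3² × L = 28.274334 × 1075.474156 = 30408.315355

L=1075.474 V=30408.315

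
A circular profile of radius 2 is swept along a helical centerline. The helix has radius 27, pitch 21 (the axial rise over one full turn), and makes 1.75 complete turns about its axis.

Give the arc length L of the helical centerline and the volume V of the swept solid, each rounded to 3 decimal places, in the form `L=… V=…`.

2πR = 2π·27 = 169.646003
per-turn = √(169.646003² + 21²) = √(28779.7664 + 441) = √29220.7664 = 170.940827
L = 1.75 × 170.940827 = 299.146448
V = π·2² × L = 12.566371 × 299.146448 = 3759.185130

L=299.146 V=3759.185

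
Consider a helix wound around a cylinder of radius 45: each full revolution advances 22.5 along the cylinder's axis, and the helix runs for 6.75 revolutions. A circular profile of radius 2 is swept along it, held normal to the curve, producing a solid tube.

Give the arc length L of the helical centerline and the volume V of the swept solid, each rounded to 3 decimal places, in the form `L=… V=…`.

2πR = 2π·45 = 282.743339
per-turn = √(282.743339² + 22.5²) = √(79943.7956 + 506.25) = √80450.0456 = 283.637173
L = 6.75 × 283.637173 = 1914.550915
V = π·2² × L = 12.566371 × 1914.550915 = 24058.956354

L=1914.551 V=24058.956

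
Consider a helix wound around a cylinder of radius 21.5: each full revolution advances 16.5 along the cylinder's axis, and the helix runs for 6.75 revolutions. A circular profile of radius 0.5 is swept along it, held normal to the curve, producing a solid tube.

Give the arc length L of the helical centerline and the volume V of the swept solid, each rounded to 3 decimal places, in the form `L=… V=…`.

L=918.624 V=721.486

2πR = 2π·21.5 = 135.088484
per-turn = √(135.088484² + 16.5²) = √(18248.8985 + 272.25) = √18521.1485 = 136.092426
L = 6.75 × 136.092426 = 918.623879
V = π·0.5² × L = 0.785398 × 918.623879 = 721.485507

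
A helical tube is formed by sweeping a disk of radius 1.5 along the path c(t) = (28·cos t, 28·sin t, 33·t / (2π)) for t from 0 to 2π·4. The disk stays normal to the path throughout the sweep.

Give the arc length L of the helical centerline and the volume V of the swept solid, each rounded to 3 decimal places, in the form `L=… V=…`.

2πR = 2π·28 = 175.929189
per-turn = √(175.929189² + 33²) = √(30951.0794 + 1089) = √32040.0794 = 178.997428
L = 4 × 178.997428 = 715.989714
V = π·1.5² × L = 7.068583 × 715.989714 = 5061.033057

L=715.990 V=5061.033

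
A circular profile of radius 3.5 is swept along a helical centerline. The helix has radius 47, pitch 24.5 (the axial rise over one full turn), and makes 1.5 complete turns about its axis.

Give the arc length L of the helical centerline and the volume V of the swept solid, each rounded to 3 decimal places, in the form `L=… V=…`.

L=444.486 V=17105.842

2πR = 2π·47 = 295.309709
per-turn = √(295.309709² + 24.5²) = √(87207.8245 + 600.25) = √87808.0745 = 296.324273
L = 1.5 × 296.324273 = 444.486409
V = π·3.5² × L = 38.484510 × 444.486409 = 17105.841647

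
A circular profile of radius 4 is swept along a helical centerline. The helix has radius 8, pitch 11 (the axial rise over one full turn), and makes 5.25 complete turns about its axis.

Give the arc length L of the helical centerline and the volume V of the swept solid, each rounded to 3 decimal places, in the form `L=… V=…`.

L=270.139 V=13578.659

2πR = 2π·8 = 50.265482
per-turn = √(50.265482² + 11²) = √(2526.6187 + 121) = √2647.6187 = 51.455017
L = 5.25 × 51.455017 = 270.138837
V = π·4² × L = 50.265482 × 270.138837 = 13578.658963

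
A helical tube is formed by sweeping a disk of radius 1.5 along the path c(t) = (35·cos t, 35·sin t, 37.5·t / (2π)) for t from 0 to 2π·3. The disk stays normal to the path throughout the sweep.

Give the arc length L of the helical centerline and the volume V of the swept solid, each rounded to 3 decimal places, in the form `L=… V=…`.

L=669.258 V=4730.704

2πR = 2π·35 = 219.911486
per-turn = √(219.911486² + 37.5²) = √(48361.0616 + 1406.25) = √49767.3116 = 223.085884
L = 3 × 223.085884 = 669.257651
V = π·1.5² × L = 7.068583 × 669.257651 = 4730.703573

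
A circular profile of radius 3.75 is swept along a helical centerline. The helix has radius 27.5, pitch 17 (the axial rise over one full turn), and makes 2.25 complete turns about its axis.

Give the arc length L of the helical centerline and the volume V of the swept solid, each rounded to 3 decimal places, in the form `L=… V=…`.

L=390.649 V=17258.353

2πR = 2π·27.5 = 172.787596
per-turn = √(172.787596² + 17²) = √(29855.5533 + 289) = √30144.5533 = 173.621869
L = 2.25 × 173.621869 = 390.649205
V = π·3.75² × L = 44.178647 × 390.649205 = 17258.353195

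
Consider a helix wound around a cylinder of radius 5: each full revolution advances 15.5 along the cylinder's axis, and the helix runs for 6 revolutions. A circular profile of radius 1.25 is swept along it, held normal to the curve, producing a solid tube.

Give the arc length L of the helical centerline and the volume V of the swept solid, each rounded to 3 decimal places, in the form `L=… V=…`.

L=210.189 V=1031.765

2πR = 2π·5 = 31.415927
per-turn = √(31.415927² + 15.5²) = √(986.9604 + 240.25) = √1227.2104 = 35.031563
L = 6 × 35.031563 = 210.189381
V = π·1.25² × L = 4.908739 × 210.189381 = 1031.764711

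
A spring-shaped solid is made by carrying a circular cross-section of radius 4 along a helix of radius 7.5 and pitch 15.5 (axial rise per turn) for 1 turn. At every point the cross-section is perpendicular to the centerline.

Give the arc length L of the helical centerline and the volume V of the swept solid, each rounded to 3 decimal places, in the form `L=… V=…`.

2πR = 2π·7.5 = 47.123890
per-turn = √(47.123890² + 15.5²) = √(2220.6610 + 240.25) = √2460.9110 = 49.607570
L = 1 × 49.607570 = 49.607570
V = π·4² × L = 50.265482 × 49.607570 = 2493.548434

L=49.608 V=2493.548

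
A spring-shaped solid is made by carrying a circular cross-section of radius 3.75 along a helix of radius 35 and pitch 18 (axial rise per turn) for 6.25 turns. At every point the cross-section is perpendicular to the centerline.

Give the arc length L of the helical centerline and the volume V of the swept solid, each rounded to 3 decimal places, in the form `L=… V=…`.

L=1379.043 V=60924.263

2πR = 2π·35 = 219.911486
per-turn = √(219.911486² + 18²) = √(48361.0616 + 324) = √48685.0616 = 220.646916
L = 6.25 × 220.646916 = 1379.043225
V = π·3.75² × L = 44.178647 × 1379.043225 = 60924.263425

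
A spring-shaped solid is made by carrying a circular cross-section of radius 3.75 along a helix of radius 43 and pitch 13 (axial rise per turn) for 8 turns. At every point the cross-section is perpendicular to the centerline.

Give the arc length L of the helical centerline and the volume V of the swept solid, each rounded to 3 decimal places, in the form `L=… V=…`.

L=2163.916 V=95598.896

2πR = 2π·43 = 270.176968
per-turn = √(270.176968² + 13²) = √(72995.5942 + 169) = √73164.5942 = 270.489545
L = 8 × 270.489545 = 2163.916363
V = π·3.75² × L = 44.178647 × 2163.916363 = 95598.896466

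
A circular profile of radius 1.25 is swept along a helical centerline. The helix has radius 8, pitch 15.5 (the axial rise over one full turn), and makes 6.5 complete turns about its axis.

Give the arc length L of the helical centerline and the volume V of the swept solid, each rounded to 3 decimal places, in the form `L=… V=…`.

2πR = 2π·8 = 50.265482
per-turn = √(50.265482² + 15.5²) = √(2526.6187 + 240.25) = √2766.8687 = 52.601034
L = 6.5 × 52.601034 = 341.906718
V = π·1.25² × L = 4.908739 × 341.906718 = 1678.330677

L=341.907 V=1678.331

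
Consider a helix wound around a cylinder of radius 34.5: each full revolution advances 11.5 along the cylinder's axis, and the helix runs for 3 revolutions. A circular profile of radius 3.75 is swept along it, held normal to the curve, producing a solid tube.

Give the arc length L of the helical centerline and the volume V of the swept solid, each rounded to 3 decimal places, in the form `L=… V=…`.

L=651.224 V=28770.203

2πR = 2π·34.5 = 216.769893
per-turn = √(216.769893² + 11.5²) = √(46989.1866 + 132.25) = √47121.4366 = 217.074726
L = 3 × 217.074726 = 651.224177
V = π·3.75² × L = 44.178647 × 651.224177 = 28770.202842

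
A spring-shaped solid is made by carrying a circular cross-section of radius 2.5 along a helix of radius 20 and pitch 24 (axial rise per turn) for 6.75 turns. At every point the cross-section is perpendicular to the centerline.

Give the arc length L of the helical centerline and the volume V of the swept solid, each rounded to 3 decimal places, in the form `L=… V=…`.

L=863.561 V=16955.987

2πR = 2π·20 = 125.663706
per-turn = √(125.663706² + 24²) = √(15791.3670 + 576) = √16367.3670 = 127.935011
L = 6.75 × 127.935011 = 863.561324
V = π·2.5² × L = 19.634954 × 863.561324 = 16955.986952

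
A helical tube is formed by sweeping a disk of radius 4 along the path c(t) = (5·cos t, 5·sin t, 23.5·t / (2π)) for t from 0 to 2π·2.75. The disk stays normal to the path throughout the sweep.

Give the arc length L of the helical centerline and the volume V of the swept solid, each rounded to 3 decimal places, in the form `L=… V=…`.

2πR = 2π·5 = 31.415927
per-turn = √(31.415927² + 23.5²) = √(986.9604 + 552.25) = √1539.2104 = 39.232773
L = 2.75 × 39.232773 = 107.890124
V = π·4² × L = 50.265482 × 107.890124 = 5423.149158

L=107.890 V=5423.149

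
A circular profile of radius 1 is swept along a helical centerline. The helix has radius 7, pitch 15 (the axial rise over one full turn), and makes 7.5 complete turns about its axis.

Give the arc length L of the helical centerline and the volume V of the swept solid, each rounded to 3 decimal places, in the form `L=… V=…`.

L=348.524 V=1094.919

2πR = 2π·7 = 43.982297
per-turn = √(43.982297² + 15²) = √(1934.4425 + 225) = √2159.4425 = 46.469802
L = 7.5 × 46.469802 = 348.523512
V = π·1² × L = 3.141593 × 348.523512 = 1094.918905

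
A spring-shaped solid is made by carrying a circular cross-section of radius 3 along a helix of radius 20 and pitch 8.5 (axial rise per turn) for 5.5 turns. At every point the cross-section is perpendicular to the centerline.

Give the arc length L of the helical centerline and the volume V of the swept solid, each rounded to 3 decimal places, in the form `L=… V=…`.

2πR = 2π·20 = 125.663706
per-turn = √(125.663706² + 8.5²) = √(15791.3670 + 72.25) = √15863.6170 = 125.950852
L = 5.5 × 125.950852 = 692.729684
V = π·3² × L = 28.274334 × 692.729684 = 19586.470384

L=692.730 V=19586.470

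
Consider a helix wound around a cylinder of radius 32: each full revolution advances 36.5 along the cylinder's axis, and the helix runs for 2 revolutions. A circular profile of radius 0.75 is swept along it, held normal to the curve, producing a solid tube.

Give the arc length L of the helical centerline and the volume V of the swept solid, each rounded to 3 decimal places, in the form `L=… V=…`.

L=408.696 V=722.226

2πR = 2π·32 = 201.061930
per-turn = √(201.061930² + 36.5²) = √(40425.8996 + 1332.25) = √41758.1496 = 204.348109
L = 2 × 204.348109 = 408.696218
V = π·0.75² × L = 1.767146 × 408.696218 = 722.225833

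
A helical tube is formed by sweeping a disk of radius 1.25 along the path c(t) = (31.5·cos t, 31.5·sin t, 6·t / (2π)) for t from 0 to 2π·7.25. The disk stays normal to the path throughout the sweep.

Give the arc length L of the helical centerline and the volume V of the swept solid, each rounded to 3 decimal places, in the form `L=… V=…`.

L=1435.582 V=7046.895

2πR = 2π·31.5 = 197.920337
per-turn = √(197.920337² + 6²) = √(39172.4599 + 36) = √39208.4599 = 198.011262
L = 7.25 × 198.011262 = 1435.581649
V = π·1.25² × L = 4.908739 × 1435.581649 = 7046.894942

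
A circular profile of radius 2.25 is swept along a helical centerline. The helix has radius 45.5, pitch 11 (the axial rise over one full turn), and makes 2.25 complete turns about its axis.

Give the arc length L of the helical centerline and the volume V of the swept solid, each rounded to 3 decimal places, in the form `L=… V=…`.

2πR = 2π·45.5 = 285.884931
per-turn = √(285.884931² + 11²) = √(81730.1940 + 121) = √81851.1940 = 286.096477
L = 2.25 × 286.096477 = 643.717073
V = π·2.25² × L = 15.904313 × 643.717073 = 10237.877687

L=643.717 V=10237.878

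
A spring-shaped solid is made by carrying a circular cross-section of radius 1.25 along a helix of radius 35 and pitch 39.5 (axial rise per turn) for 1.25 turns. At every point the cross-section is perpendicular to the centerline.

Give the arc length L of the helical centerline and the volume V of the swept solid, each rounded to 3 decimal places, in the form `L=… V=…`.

2πR = 2π·35 = 219.911486
per-turn = √(219.911486² + 39.5²) = √(48361.0616 + 1560.25) = √49921.3116 = 223.430776
L = 1.25 × 223.430776 = 279.288470
V = π·1.25² × L = 4.908739 × 279.288470 = 1370.954070

L=279.288 V=1370.954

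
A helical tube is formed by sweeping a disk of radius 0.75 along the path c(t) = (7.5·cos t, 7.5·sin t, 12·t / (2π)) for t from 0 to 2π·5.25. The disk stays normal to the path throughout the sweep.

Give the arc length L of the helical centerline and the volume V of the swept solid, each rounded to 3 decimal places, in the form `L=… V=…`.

L=255.296 V=451.145

2πR = 2π·7.5 = 47.123890
per-turn = √(47.123890² + 12²) = √(2220.6610 + 144) = √2364.6610 = 48.627780
L = 5.25 × 48.627780 = 255.295845
V = π·0.75² × L = 1.767146 × 255.295845 = 451.144998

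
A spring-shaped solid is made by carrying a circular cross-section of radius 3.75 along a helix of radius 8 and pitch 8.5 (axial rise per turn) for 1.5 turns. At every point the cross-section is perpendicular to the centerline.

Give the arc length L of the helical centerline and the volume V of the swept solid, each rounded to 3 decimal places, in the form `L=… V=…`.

L=76.469 V=3378.282

2πR = 2π·8 = 50.265482
per-turn = √(50.265482² + 8.5²) = √(2526.6187 + 72.25) = √2598.8687 = 50.979101
L = 1.5 × 50.979101 = 76.468651
V = π·3.75² × L = 44.178647 × 76.468651 = 3378.281530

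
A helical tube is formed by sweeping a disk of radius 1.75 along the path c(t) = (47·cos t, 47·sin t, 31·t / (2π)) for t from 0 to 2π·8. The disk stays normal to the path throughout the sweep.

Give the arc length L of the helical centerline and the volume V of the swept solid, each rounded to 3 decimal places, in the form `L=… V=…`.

L=2375.459 V=22854.593

2πR = 2π·47 = 295.309709
per-turn = √(295.309709² + 31²) = √(87207.8245 + 961) = √88168.8245 = 296.932357
L = 8 × 296.932357 = 2375.458854
V = π·1.75² × L = 9.621128 × 2375.458854 = 22854.592510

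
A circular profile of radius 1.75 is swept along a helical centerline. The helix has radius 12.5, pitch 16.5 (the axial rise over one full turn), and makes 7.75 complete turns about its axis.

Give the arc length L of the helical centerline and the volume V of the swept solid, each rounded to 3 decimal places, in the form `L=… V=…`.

2πR = 2π·12.5 = 78.539816
per-turn = √(78.539816² + 16.5²) = √(6168.5028 + 272.25) = √6440.7528 = 80.254301
L = 7.75 × 80.254301 = 621.970829
V = π·1.75² × L = 9.621128 × 621.970829 = 5984.060648

L=621.971 V=5984.061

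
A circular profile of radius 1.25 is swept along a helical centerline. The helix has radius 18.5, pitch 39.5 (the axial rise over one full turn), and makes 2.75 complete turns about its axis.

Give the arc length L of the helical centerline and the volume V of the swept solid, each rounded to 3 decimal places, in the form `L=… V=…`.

L=337.609 V=1657.236

2πR = 2π·18.5 = 116.238928
per-turn = √(116.238928² + 39.5²) = √(13511.4884 + 1560.25) = √15071.7384 = 122.767009
L = 2.75 × 122.767009 = 337.609274
V = π·1.25² × L = 4.908739 × 337.609274 = 1657.235648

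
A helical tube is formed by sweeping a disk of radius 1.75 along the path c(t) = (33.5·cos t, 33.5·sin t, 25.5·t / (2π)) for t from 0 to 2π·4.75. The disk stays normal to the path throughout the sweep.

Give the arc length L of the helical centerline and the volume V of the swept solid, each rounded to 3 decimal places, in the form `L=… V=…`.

L=1007.122 V=9689.651

2πR = 2π·33.5 = 210.486708
per-turn = √(210.486708² + 25.5²) = √(44304.6542 + 650.25) = √44954.9042 = 212.025716
L = 4.75 × 212.025716 = 1007.122150
V = π·1.75² × L = 9.621128 × 1007.122150 = 9689.650615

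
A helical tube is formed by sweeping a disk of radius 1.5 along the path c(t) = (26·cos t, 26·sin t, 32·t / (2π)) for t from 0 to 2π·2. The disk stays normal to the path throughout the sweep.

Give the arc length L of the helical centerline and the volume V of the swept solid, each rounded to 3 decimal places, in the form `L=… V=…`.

2πR = 2π·26 = 163.362818
per-turn = √(163.362818² + 32²) = √(26687.4103 + 1024) = √27711.4103 = 166.467445
L = 2 × 166.467445 = 332.934890
V = π·1.5² × L = 7.068583 × 332.934890 = 2353.378063

L=332.935 V=2353.378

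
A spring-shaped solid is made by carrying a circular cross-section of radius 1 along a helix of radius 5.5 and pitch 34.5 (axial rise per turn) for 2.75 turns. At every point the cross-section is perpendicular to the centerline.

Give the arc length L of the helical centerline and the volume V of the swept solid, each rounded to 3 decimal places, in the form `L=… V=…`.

2πR = 2π·5.5 = 34.557519
per-turn = √(34.557519² + 34.5²) = √(1194.2221 + 1190.25) = √2384.4721 = 48.831057
L = 2.75 × 48.831057 = 134.285407
V = π·1² × L = 3.141593 × 134.285407 = 421.870048

L=134.285 V=421.870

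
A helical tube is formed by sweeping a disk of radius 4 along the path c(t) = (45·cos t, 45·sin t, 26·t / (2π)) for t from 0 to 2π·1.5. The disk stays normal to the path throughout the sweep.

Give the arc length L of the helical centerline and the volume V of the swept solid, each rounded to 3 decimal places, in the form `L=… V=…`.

L=425.904 V=21408.289

2πR = 2π·45 = 282.743339
per-turn = √(282.743339² + 26²) = √(79943.7956 + 676) = √80619.7956 = 283.936253
L = 1.5 × 283.936253 = 425.904379
V = π·4² × L = 50.265482 × 425.904379 = 21408.289101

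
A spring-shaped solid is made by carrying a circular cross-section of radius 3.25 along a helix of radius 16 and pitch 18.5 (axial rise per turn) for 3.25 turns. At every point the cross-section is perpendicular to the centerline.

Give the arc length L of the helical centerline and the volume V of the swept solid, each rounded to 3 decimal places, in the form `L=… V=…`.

2πR = 2π·16 = 100.530965
per-turn = √(100.530965² + 18.5²) = √(10106.4749 + 342.25) = √10448.7249 = 102.219005
L = 3.25 × 102.219005 = 332.211765
V = π·3.25² × L = 33.183072 × 332.211765 = 11023.807052

L=332.212 V=11023.807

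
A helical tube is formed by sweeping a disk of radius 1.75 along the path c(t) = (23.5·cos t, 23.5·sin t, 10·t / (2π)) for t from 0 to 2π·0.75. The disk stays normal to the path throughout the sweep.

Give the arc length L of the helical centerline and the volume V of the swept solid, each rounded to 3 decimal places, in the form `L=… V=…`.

L=110.995 V=1067.895

2πR = 2π·23.5 = 147.654855
per-turn = √(147.654855² + 10²) = √(21801.9561 + 100) = √21901.9561 = 147.993095
L = 0.75 × 147.993095 = 110.994821
V = π·1.75² × L = 9.621128 × 110.994821 = 1067.895326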